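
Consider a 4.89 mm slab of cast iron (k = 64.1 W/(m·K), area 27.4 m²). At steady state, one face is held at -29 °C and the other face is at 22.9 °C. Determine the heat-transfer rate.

Q = kA·ΔT/L = 64.1 × 27.4 × |-29 °C − 22.9 °C| / 0.00489 = 1.86×10^7 W

Q = 18600 kW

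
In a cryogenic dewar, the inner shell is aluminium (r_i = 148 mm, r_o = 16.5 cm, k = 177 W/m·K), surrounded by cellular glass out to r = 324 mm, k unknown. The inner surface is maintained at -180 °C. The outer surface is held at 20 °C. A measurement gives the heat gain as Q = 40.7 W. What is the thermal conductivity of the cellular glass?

k = 0.0482 W/m·K

ΣR = ΔT/Q = |-180 − 20|/40.7 = 4.914 K/W
Known resistances:
  R_aluminium = (1/0.148 − 1/0.165)/(4πk) = 0.6962/(4π·177) = 3.130×10^-4 K/W
R_cellular glass = ΣR − ΣR_known = 4.914 − 3.130×10^-4 = 4.914 K/W
(1/r₁−1/r₂)/(4πk) = 4.914 ⇒ k = 2.974/(4π·4.914) = 0.0482 W/m·K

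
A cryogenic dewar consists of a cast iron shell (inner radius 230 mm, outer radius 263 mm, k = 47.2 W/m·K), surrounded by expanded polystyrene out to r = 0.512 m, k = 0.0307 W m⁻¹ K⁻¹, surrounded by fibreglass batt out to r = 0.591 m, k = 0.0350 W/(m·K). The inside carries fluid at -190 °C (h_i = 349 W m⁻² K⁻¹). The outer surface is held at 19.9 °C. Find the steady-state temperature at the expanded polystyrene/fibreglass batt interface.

Treat each layer as a resistance in series:
  R_conv,in = 1/(4πr²h) = 1/(4π·0.230²·349) = 0.004310 K/W
  R_cast iron = (1/0.230 − 1/0.263)/(4πk) = 0.5455/(4π·47.2) = 9.198×10^-4 K/W
  R_expanded polystyrene = (1/0.263 − 1/0.512)/(4πk) = 1.849/(4π·0.0307) = 4.793 K/W
  R_fibreglass batt = (1/0.512 − 1/0.591)/(4πk) = 0.2611/(4π·0.0350) = 0.5936 K/W
ΣR = 0.004310 + 9.198×10^-4 + 4.793 + 0.5936 = 5.392 K/W
Q = ΔT/ΣR = (-190 °C − 19.9 °C)/5.392 = -38.93 W
From the inner boundary to the expanded polystyrene/fibreglass batt interface, ΣR_partial = 4.798 K/W.
T_interface = T_in − Q·ΣR_partial = -190 °C − (-38.93)(4.798) = -3.2 °C

T = -3.2 °C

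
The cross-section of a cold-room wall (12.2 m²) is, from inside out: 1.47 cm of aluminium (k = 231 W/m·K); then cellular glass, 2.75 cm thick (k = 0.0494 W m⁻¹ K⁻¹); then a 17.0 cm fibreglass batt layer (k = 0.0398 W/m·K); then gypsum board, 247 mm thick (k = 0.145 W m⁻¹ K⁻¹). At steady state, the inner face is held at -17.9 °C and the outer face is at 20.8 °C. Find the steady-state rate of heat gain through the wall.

Series thermal resistances, inner to outer:
  R_aluminium = L/(kA) = 0.0147/(231·12.2) = 5.216×10^-6 K/W
  R_cellular glass = L/(kA) = 0.0275/(0.0494·12.2) = 0.04563 K/W
  R_fibreglass batt = L/(kA) = 0.170/(0.0398·12.2) = 0.3501 K/W
  R_gypsum board = L/(kA) = 0.247/(0.145·12.2) = 0.1396 K/W
ΣR = 5.216×10^-6 + 0.04563 + 0.3501 + 0.1396 = 0.5353 K/W
Q = ΔT/ΣR = (-17.9 °C − 20.8 °C)/0.5353 = -72.3 W
(Negative Q ⇒ heat flows inward; heat gain = 72.3 W.)

Q = 72.3 W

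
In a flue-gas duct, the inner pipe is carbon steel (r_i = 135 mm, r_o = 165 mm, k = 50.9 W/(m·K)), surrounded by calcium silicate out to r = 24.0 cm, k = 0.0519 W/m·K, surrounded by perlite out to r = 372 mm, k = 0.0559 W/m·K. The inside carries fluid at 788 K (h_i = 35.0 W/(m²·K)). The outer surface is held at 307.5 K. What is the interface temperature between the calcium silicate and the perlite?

T = 554 K

Treat each layer as a resistance in series:
  R'_conv,in = 1/(2πr h) = 1/(2π·0.135·35.0) = 0.03368 m·K/W
  R'_carbon steel = ln(0.165/0.135)/(2πk) = 0.2007/(2π·50.9) = 6.275×10^-4 m·K/W
  R'_calcium silicate = ln(0.240/0.165)/(2πk) = 0.3747/(2π·0.0519) = 1.149 m·K/W
  R'_perlite = ln(0.372/0.240)/(2πk) = 0.4383/(2π·0.0559) = 1.248 m·K/W
ΣR = 0.03368 + 6.275×10^-4 + 1.149 + 1.248 = 2.431 m·K/W
Q' = ΔT/ΣR = (788 K − 307.5 K)/2.431 = 197.7 W/m
From the inner boundary to the calcium silicate/perlite interface, ΣR_partial = 1.183 m·K/W.
T_interface = T_in − Q'·ΣR_partial = 788 K − (197.7)(1.183) = 554 K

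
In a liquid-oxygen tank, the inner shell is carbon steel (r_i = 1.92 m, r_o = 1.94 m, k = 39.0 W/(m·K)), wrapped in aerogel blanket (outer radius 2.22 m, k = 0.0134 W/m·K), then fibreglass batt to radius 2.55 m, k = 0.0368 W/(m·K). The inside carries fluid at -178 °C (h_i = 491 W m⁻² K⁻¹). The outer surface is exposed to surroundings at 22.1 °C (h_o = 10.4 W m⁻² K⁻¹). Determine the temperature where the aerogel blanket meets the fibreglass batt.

Resistance network (inner→outer):
  R_conv,in = 1/(4πr²h) = 1/(4π·1.92²·491) = 4.396×10^-5 K/W
  R_carbon steel = (1/1.92 − 1/1.94)/(4πk) = 0.005369/(4π·39.0) = 1.096×10^-5 K/W
  R_aerogel blanket = (1/1.94 − 1/2.22)/(4πk) = 0.06501/(4π·0.0134) = 0.3861 K/W
  R_fibreglass batt = (1/2.22 − 1/2.55)/(4πk) = 0.05829/(4π·0.0368) = 0.1261 K/W
  R_conv,out = 1/(4πr²h) = 1/(4π·2.55²·10.4) = 0.001177 K/W
ΣR = 4.396×10^-5 + 1.096×10^-5 + 0.3861 + 0.1261 + 0.001177 = 0.5134 K/W
Q = ΔT/ΣR = (-178 °C − 22.1 °C)/0.5134 = -389.8 W
From the inner boundary to the aerogel blanket/fibreglass batt interface, ΣR_partial = 0.3862 K/W.
T_interface = T_in − Q·ΣR_partial = -178 °C − (-389.8)(0.3862) = -27.5 °C

T = -27.5 °C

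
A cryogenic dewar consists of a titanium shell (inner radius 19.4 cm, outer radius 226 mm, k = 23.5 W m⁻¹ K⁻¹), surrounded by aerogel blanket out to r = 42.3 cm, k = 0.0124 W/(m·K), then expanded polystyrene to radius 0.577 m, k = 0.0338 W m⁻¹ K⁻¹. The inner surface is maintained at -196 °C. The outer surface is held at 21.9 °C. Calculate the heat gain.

Resistance network (inner→outer):
  R_titanium = (1/0.194 − 1/0.226)/(4πk) = 0.7299/(4π·23.5) = 0.002472 K/W
  R_aerogel blanket = (1/0.226 − 1/0.423)/(4πk) = 2.061/(4π·0.0124) = 13.22 K/W
  R_expanded polystyrene = (1/0.423 − 1/0.577)/(4πk) = 0.6310/(4π·0.0338) = 1.486 K/W
ΣR = 0.002472 + 13.22 + 1.486 = 14.71 K/W
Q = ΔT/ΣR = (-196 °C − 21.9 °C)/14.71 = -14.8 W
(Negative Q ⇒ heat flows inward; heat gain = 14.8 W.)

Q = 14.8 W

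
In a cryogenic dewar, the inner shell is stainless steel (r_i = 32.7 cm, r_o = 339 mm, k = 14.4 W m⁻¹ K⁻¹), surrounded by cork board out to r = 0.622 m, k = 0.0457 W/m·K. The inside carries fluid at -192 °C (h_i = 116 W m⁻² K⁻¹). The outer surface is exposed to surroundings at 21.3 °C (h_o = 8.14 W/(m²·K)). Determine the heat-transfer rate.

Q = 90.0 W

Resistance network (inner→outer):
  R_conv,in = 1/(4πr²h) = 1/(4π·0.327²·116) = 0.006416 K/W
  R_stainless steel = (1/0.327 − 1/0.339)/(4πk) = 0.1083/(4π·14.4) = 5.982×10^-4 K/W
  R_cork board = (1/0.339 − 1/0.622)/(4πk) = 1.342/(4π·0.0457) = 2.337 K/W
  R_conv,out = 1/(4πr²h) = 1/(4π·0.622²·8.14) = 0.02527 K/W
ΣR = 0.006416 + 5.982×10^-4 + 2.337 + 0.02527 = 2.369 K/W
Q = ΔT/ΣR = (-192 °C − 21.3 °C)/2.369 = -90.0 W
(Negative Q ⇒ heat flows inward; heat gain = 90.0 W.)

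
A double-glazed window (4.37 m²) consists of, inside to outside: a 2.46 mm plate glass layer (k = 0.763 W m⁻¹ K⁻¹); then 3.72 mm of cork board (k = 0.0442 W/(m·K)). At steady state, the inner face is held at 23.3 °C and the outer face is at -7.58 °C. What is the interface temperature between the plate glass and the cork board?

T = 22.2 °C

Resistance network (inner→outer):
  R_plate glass = L/(kA) = 0.00246/(0.763·4.37) = 7.378×10^-4 K/W
  R_cork board = L/(kA) = 0.00372/(0.0442·4.37) = 0.01926 K/W
ΣR = 7.378×10^-4 + 0.01926 = 0.02000 K/W
Q = ΔT/ΣR = (23.3 °C − -7.58 °C)/0.02000 = 1544 W
From the inner boundary to the plate glass/cork board interface, ΣR_partial = 7.378×10^-4 K/W.
T_interface = T_in − Q·ΣR_partial = 23.3 °C − (1544)(7.378×10^-4) = 22.2 °C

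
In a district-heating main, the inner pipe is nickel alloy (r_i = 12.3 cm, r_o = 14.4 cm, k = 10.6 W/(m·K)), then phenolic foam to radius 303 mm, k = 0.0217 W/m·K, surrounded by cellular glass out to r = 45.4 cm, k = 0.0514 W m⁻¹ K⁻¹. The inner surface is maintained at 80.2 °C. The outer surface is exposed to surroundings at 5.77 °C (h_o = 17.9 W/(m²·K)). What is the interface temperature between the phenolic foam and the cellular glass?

T = 19.8 °C

Treat each layer as a resistance in series:
  R'_nickel alloy = ln(0.144/0.123)/(2πk) = 0.1576/(2π·10.6) = 0.002367 m·K/W
  R'_phenolic foam = ln(0.303/0.144)/(2πk) = 0.7439/(2π·0.0217) = 5.456 m·K/W
  R'_cellular glass = ln(0.454/0.303)/(2πk) = 0.4044/(2π·0.0514) = 1.252 m·K/W
  R'_conv,out = 1/(2πr h) = 1/(2π·0.454·17.9) = 0.01958 m·K/W
ΣR = 0.002367 + 5.456 + 1.252 + 0.01958 = 6.730 m·K/W
Q' = ΔT/ΣR = (80.2 °C − 5.77 °C)/6.730 = 11.06 W/m
From the inner boundary to the phenolic foam/cellular glass interface, ΣR_partial = 5.458 m·K/W.
T_interface = T_in − Q'·ΣR_partial = 80.2 °C − (11.06)(5.458) = 19.8 °C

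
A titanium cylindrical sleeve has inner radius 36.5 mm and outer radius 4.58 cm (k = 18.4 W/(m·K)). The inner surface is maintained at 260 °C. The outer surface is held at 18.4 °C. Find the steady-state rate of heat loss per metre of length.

Q' = 2πk·ΔT/ln(r₂/r₁) = 2π × 18.4 × 241.6 / ln(0.0458/0.0365) = 1.23×10^5 W/m

Q' = 123 kW/m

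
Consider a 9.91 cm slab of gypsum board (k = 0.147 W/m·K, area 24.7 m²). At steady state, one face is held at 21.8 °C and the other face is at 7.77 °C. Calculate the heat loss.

Q = 514 W

Q = kA·ΔT/L = 0.147 × 24.7 × |21.8 °C − 7.77 °C| / 0.0991 = 514 W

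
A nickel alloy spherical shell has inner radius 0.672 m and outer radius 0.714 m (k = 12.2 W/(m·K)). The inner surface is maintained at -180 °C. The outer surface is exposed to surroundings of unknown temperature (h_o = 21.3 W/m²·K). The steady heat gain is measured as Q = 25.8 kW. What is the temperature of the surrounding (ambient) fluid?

Series resistances:
  R_nickel alloy = (1/0.672 − 1/0.714)/(4πk) = 0.08754/(4π·12.2) = 5.710×10^-4 K/W
  R_conv,out = 1/(4πr²h) = 1/(4π·0.714²·21.3) = 0.007328 K/W
ΣR = 0.007899 K/W
ΔT = Q·ΣR = 25800 × 0.007899 = 203.8 K
Heat flows inward, so T_out = T_in + ΔT = -180 + 203.8 = 23.8 °C

T_out = 23.8 °C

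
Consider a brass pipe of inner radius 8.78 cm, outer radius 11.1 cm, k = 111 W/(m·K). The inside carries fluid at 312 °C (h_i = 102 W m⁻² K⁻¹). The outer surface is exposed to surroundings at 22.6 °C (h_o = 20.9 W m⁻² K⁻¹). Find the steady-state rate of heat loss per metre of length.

Q' = 3340 W/m

Treat each layer as a resistance in series:
  R'_conv,in = 1/(2πr h) = 1/(2π·0.0878·102) = 0.01777 m·K/W
  R'_brass = ln(0.111/0.0878)/(2πk) = 0.2345/(2π·111) = 3.362×10^-4 m·K/W
  R'_conv,out = 1/(2πr h) = 1/(2π·0.111·20.9) = 0.06860 m·K/W
ΣR = 0.01777 + 3.362×10^-4 + 0.06860 = 0.08671 m·K/W
Q' = ΔT/ΣR = (312 °C − 22.6 °C)/0.08671 = 3340 W/m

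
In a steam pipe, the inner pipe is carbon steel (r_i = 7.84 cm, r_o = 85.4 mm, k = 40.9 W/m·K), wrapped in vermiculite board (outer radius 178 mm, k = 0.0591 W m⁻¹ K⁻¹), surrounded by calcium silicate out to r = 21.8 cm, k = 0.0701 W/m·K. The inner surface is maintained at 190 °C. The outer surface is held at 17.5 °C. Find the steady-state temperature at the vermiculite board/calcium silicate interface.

T = 50.1 °C

Resistance network (inner→outer):
  R'_carbon steel = ln(0.0854/0.0784)/(2πk) = 0.08552/(2π·40.9) = 3.328×10^-4 m·K/W
  R'_vermiculite board = ln(0.178/0.0854)/(2πk) = 0.7344/(2π·0.0591) = 1.978 m·K/W
  R'_calcium silicate = ln(0.218/0.178)/(2πk) = 0.2027/(2π·0.0701) = 0.4602 m·K/W
ΣR = 3.328×10^-4 + 1.978 + 0.4602 = 2.439 m·K/W
Q' = ΔT/ΣR = (190 °C − 17.5 °C)/2.439 = 70.73 W/m
From the inner boundary to the vermiculite board/calcium silicate interface, ΣR_partial = 1.978 m·K/W.
T_interface = T_in − Q'·ΣR_partial = 190 °C − (70.73)(1.978) = 50.1 °C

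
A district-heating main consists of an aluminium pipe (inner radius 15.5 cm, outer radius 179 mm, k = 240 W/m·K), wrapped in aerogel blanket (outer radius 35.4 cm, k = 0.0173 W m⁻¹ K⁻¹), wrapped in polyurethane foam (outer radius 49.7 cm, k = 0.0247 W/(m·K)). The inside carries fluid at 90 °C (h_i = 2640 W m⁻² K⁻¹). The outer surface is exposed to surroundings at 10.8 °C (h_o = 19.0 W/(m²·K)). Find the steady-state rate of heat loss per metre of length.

Q' = 9.34 W/m

Resistance network (inner→outer):
  R'_conv,in = 1/(2πr h) = 1/(2π·0.155·2640) = 3.889×10^-4 m·K/W
  R'_aluminium = ln(0.179/0.155)/(2πk) = 0.1440/(2π·240) = 9.547×10^-5 m·K/W
  R'_aerogel blanket = ln(0.354/0.179)/(2πk) = 0.6819/(2π·0.0173) = 6.273 m·K/W
  R'_polyurethane foam = ln(0.497/0.354)/(2πk) = 0.3393/(2π·0.0247) = 2.186 m·K/W
  R'_conv,out = 1/(2πr h) = 1/(2π·0.497·19.0) = 0.01685 m·K/W
ΣR = 3.889×10^-4 + 9.547×10^-5 + 6.273 + 2.186 + 0.01685 = 8.476 m·K/W
Q' = ΔT/ΣR = (90 °C − 10.8 °C)/8.476 = 9.34 W/m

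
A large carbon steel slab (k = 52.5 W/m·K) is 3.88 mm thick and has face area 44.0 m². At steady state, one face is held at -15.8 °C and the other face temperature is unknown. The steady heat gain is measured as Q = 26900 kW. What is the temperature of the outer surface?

Series resistances:
  R_carbon steel = L/(kA) = 0.00388/(52.5·44.0) = 1.680×10^-6 K/W
ΣR = 1.680×10^-6 K/W
ΔT = Q·ΣR = 2.69×10^7 × 1.680×10^-6 = 45.19 K
Heat flows inward, so T_out = T_in + ΔT = -15.8 + 45.19 = 29.4 °C

T_out = 29.4 °C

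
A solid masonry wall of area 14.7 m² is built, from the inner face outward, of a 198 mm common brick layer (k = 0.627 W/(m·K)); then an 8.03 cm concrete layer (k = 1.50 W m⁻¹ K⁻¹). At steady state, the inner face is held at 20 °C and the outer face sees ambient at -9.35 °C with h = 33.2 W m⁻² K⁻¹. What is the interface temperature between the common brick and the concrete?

Resistance network (inner→outer):
  R_common brick = L/(kA) = 0.198/(0.627·14.7) = 0.02148 K/W
  R_concrete = L/(kA) = 0.0803/(1.50·14.7) = 0.003642 K/W
  R_conv,out = 1/(hA) = 1/(33.2·14.7) = 0.002049 K/W
ΣR = 0.02148 + 0.003642 + 0.002049 = 0.02717 K/W
Q = ΔT/ΣR = (20 °C − -9.35 °C)/0.02717 = 1080 W
From the inner boundary to the common brick/concrete interface, ΣR_partial = 0.02148 K/W.
T_interface = T_in − Q·ΣR_partial = 20 °C − (1080)(0.02148) = -3.20 °C

T = -3.20 °C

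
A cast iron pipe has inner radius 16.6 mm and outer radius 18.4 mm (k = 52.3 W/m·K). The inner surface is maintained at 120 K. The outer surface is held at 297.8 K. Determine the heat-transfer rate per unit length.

Q' = 2πk·ΔT/ln(r₂/r₁) = 2π × 52.3 × 177.8 / ln(0.0184/0.0166) = 5.68×10^5 W/m

Q' = 5.68×10^5 W/m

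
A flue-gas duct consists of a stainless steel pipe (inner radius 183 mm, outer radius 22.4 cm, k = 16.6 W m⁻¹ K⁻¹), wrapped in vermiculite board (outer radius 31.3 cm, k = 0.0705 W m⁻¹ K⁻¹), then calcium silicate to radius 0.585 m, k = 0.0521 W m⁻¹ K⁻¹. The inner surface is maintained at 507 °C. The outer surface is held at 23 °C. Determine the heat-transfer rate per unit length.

Treat each layer as a resistance in series:
  R'_stainless steel = ln(0.224/0.183)/(2πk) = 0.2022/(2π·16.6) = 0.001938 m·K/W
  R'_vermiculite board = ln(0.313/0.224)/(2πk) = 0.3346/(2π·0.0705) = 0.7553 m·K/W
  R'_calcium silicate = ln(0.585/0.313)/(2πk) = 0.6254/(2π·0.0521) = 1.910 m·K/W
ΣR = 0.001938 + 0.7553 + 1.910 = 2.667 m·K/W
Q' = ΔT/ΣR = (507 °C − 23 °C)/2.667 = 181 W/m

Q' = 181 W/m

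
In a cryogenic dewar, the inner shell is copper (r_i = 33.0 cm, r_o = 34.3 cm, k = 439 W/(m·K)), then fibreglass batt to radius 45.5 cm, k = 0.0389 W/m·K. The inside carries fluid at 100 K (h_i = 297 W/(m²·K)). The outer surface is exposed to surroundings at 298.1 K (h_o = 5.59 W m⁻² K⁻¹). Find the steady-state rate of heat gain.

Q = 129 W

Resistance network (inner→outer):
  R_conv,in = 1/(4πr²h) = 1/(4π·0.330²·297) = 0.002460 K/W
  R_copper = (1/0.330 − 1/0.343)/(4πk) = 0.1149/(4π·439) = 2.082×10^-5 K/W
  R_fibreglass batt = (1/0.343 − 1/0.455)/(4πk) = 0.7176/(4π·0.0389) = 1.468 K/W
  R_conv,out = 1/(4πr²h) = 1/(4π·0.455²·5.59) = 0.06876 K/W
ΣR = 0.002460 + 2.082×10^-5 + 1.468 + 0.06876 = 1.539 K/W
Q = ΔT/ΣR = (100 K − 298.1 K)/1.539 = -129 W
(Negative Q ⇒ heat flows inward; heat gain = 129 W.)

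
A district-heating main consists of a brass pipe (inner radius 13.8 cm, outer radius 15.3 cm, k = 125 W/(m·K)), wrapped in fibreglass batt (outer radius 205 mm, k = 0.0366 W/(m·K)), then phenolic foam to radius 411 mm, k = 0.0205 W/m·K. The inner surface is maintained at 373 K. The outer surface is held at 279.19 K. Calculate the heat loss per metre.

Q' = 14.1 W/m

Series thermal resistances, inner to outer:
  R'_brass = ln(0.153/0.138)/(2πk) = 0.1032/(2π·125) = 1.314×10^-4 m·K/W
  R'_fibreglass batt = ln(0.205/0.153)/(2πk) = 0.2926/(2π·0.0366) = 1.272 m·K/W
  R'_phenolic foam = ln(0.411/0.205)/(2πk) = 0.6956/(2π·0.0205) = 5.400 m·K/W
ΣR = 1.314×10^-4 + 1.272 + 5.400 = 6.672 m·K/W
Q' = ΔT/ΣR = (373 K − 279.19 K)/6.672 = 14.1 W/m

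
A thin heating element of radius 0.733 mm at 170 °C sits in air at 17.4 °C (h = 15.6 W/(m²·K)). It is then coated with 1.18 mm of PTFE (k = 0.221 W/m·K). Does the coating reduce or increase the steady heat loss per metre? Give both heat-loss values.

increases: 11.0 → 25.3 W/m

Critical radius for a cylinder: r_cr = k/h = 0.0142 m = 1.42 cm.
Outer radius after coating: r₂ = 7.33×10^-4 + 0.00118 = 0.001913 m.
Since r₁ < r_cr and r₂ ≤ r_cr, the coating moves toward the maximum at r_cr — heat loss rises.
Bare: R = 1/(2πr₁h) = 13.92 m·K/W; Q = 152.6/13.92 = 11.0 W/m.
Coated: R = R_cond + R_conv = 6.024 m·K/W; Q = 152.6/6.024 = 25.3 W/m.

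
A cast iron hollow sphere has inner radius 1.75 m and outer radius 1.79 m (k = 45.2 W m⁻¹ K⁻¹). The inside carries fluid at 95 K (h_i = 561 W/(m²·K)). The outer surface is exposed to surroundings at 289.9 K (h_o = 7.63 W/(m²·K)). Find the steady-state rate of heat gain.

Q = 58.6 kW

Resistance network (inner→outer):
  R_conv,in = 1/(4πr²h) = 1/(4π·1.75²·561) = 4.632×10^-5 K/W
  R_cast iron = (1/1.75 − 1/1.79)/(4πk) = 0.01277/(4π·45.2) = 2.248×10^-5 K/W
  R_conv,out = 1/(4πr²h) = 1/(4π·1.79²·7.63) = 0.003255 K/W
ΣR = 4.632×10^-5 + 2.248×10^-5 + 0.003255 = 0.003324 K/W
Q = ΔT/ΣR = (95 K − 289.9 K)/0.003324 = -58600 W
(Negative Q ⇒ heat flows inward; heat gain = 58600 W.)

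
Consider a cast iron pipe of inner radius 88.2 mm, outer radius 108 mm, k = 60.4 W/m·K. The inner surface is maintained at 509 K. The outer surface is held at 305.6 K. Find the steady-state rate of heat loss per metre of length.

Q' = 2πk·ΔT/ln(r₂/r₁) = 2π × 60.4 × 203.4 / ln(0.108/0.0882) = 3.81×10^5 W/m

Q' = 381 kW/m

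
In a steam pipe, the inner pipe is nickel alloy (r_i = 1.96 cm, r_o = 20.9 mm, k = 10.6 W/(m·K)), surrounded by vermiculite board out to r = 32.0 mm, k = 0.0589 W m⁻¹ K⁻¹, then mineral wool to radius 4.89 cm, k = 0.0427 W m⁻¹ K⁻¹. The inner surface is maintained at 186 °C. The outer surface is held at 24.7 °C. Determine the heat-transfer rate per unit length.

Q' = 59.0 W/m

Resistance network (inner→outer):
  R'_nickel alloy = ln(0.0209/0.0196)/(2πk) = 0.06422/(2π·10.6) = 9.642×10^-4 m·K/W
  R'_vermiculite board = ln(0.0320/0.0209)/(2πk) = 0.4260/(2π·0.0589) = 1.151 m·K/W
  R'_mineral wool = ln(0.0489/0.0320)/(2πk) = 0.4240/(2π·0.0427) = 1.581 m·K/W
ΣR = 9.642×10^-4 + 1.151 + 1.581 = 2.733 m·K/W
Q' = ΔT/ΣR = (186 °C − 24.7 °C)/2.733 = 59.0 W/m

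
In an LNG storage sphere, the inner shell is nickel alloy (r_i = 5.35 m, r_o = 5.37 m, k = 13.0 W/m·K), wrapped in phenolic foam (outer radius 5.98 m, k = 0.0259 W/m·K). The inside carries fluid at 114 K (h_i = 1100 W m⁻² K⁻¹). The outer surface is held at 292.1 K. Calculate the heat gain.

Q = 3.05 kW

Treat each layer as a resistance in series:
  R_conv,in = 1/(4πr²h) = 1/(4π·5.35²·1100) = 2.527×10^-6 K/W
  R_nickel alloy = (1/5.35 − 1/5.37)/(4πk) = 6.961×10^-4/(4π·13.0) = 4.261×10^-6 K/W
  R_phenolic foam = (1/5.37 − 1/5.98)/(4πk) = 0.01900/(4π·0.0259) = 0.05836 K/W
ΣR = 2.527×10^-6 + 4.261×10^-6 + 0.05836 = 0.05837 K/W
Q = ΔT/ΣR = (114 K − 292.1 K)/0.05837 = -3050 W
(Negative Q ⇒ heat flows inward; heat gain = 3050 W.)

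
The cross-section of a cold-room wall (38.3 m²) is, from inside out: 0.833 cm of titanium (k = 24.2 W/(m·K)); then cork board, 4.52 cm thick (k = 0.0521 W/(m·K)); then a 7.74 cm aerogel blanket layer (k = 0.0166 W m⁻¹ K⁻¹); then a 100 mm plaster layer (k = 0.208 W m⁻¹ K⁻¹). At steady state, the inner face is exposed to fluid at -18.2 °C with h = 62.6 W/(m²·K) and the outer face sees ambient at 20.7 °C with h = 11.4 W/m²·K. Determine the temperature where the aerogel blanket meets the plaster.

Treat each layer as a resistance in series:
  R_conv,in = 1/(hA) = 1/(62.6·38.3) = 4.171×10^-4 K/W
  R_titanium = L/(kA) = 0.00833/(24.2·38.3) = 8.987×10^-6 K/W
  R_cork board = L/(kA) = 0.0452/(0.0521·38.3) = 0.02265 K/W
  R_aerogel blanket = L/(kA) = 0.0774/(0.0166·38.3) = 0.1217 K/W
  R_plaster = L/(kA) = 0.100/(0.208·38.3) = 0.01255 K/W
  R_conv,out = 1/(hA) = 1/(11.4·38.3) = 0.002290 K/W
ΣR = 4.171×10^-4 + 8.987×10^-6 + 0.02265 + 0.1217 + 0.01255 + 0.002290 = 0.1596 K/W
Q = ΔT/ΣR = (-18.2 °C − 20.7 °C)/0.1596 = -243.7 W
From the inner boundary to the aerogel blanket/plaster interface, ΣR_partial = 0.1448 K/W.
T_interface = T_in − Q·ΣR_partial = -18.2 °C − (-243.7)(0.1448) = 17.1 °C

T = 17.1 °C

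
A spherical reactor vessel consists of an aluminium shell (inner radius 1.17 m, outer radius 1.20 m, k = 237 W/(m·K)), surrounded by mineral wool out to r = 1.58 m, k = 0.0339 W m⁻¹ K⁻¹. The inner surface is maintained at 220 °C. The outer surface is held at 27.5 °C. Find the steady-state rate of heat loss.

Q = 409 W

Resistance network (inner→outer):
  R_aluminium = (1/1.17 − 1/1.20)/(4πk) = 0.02137/(4π·237) = 7.175×10^-6 K/W
  R_mineral wool = (1/1.20 − 1/1.58)/(4πk) = 0.2004/(4π·0.0339) = 0.4705 K/W
ΣR = 7.175×10^-6 + 0.4705 = 0.4705 K/W
Q = ΔT/ΣR = (220 °C − 27.5 °C)/0.4705 = 409 W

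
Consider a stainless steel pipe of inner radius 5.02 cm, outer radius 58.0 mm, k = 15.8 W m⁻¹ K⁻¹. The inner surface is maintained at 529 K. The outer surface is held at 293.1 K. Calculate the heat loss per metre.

Q' = 1.62×10^5 W/m

Q' = 2πk·ΔT/ln(r₂/r₁) = 2π × 15.8 × 235.9 / ln(0.0580/0.0502) = 1.62×10^5 W/m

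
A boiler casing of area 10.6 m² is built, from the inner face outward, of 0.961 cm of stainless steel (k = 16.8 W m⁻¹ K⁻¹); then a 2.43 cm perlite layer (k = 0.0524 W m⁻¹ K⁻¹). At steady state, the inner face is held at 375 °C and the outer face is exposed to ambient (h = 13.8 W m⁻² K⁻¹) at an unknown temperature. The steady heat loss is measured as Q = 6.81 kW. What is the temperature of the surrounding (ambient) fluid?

Sum the resistances:
  R_stainless steel = L/(kA) = 0.00961/(16.8·10.6) = 5.396×10^-5 K/W
  R_perlite = L/(kA) = 0.0243/(0.0524·10.6) = 0.04375 K/W
  R_conv,out = 1/(hA) = 1/(13.8·10.6) = 0.006836 K/W
ΣR = 0.05064 K/W
ΔT = Q·ΣR = 6810 × 0.05064 = 344.9 K
Heat flows outward, so T_out = T_in − ΔT = 375 − 344.9 = 30.1 °C

T_out = 30.1 °C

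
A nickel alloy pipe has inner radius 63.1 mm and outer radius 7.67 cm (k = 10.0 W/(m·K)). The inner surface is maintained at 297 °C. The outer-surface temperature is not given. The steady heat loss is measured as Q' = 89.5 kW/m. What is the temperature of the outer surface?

T_out = 19.0 °C

Series resistances:
  R'_nickel alloy = ln(0.0767/0.0631)/(2πk) = 0.1952/(2π·10.0) = 0.003106 m·K/W
ΣR = 0.003106 m·K/W
ΔT = Q'·ΣR = 89500 × 0.003106 = 278.0 K
Heat flows outward, so T_out = T_in − ΔT = 297 − 278.0 = 19.0 °C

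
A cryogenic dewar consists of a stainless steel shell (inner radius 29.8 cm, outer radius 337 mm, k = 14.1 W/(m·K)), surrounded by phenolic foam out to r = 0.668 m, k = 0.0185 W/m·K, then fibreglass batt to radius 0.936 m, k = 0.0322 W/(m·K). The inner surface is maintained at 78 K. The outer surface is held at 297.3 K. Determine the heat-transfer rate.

Treat each layer as a resistance in series:
  R_stainless steel = (1/0.298 − 1/0.337)/(4πk) = 0.3883/(4π·14.1) = 0.002192 K/W
  R_phenolic foam = (1/0.337 − 1/0.668)/(4πk) = 1.470/(4π·0.0185) = 6.325 K/W
  R_fibreglass batt = (1/0.668 − 1/0.936)/(4πk) = 0.4286/(4π·0.0322) = 1.059 K/W
ΣR = 0.002192 + 6.325 + 1.059 = 7.386 K/W
Q = ΔT/ΣR = (78 K − 297.3 K)/7.386 = -29.7 W
(Negative Q ⇒ heat flows inward; heat gain = 29.7 W.)

Q = 29.7 W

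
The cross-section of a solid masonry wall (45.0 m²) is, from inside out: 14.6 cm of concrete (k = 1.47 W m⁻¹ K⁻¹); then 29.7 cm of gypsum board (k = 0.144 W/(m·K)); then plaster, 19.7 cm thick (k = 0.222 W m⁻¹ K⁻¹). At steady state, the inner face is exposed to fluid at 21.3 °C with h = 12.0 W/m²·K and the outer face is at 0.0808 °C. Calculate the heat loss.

Q = 305 W

Resistance network (inner→outer):
  R_conv,in = 1/(hA) = 1/(12.0·45.0) = 0.001852 K/W
  R_concrete = L/(kA) = 0.146/(1.47·45.0) = 0.002207 K/W
  R_gypsum board = L/(kA) = 0.297/(0.144·45.0) = 0.04583 K/W
  R_plaster = L/(kA) = 0.197/(0.222·45.0) = 0.01972 K/W
ΣR = 0.001852 + 0.002207 + 0.04583 + 0.01972 = 0.06961 K/W
Q = ΔT/ΣR = (21.3 °C − 0.0808 °C)/0.06961 = 305 W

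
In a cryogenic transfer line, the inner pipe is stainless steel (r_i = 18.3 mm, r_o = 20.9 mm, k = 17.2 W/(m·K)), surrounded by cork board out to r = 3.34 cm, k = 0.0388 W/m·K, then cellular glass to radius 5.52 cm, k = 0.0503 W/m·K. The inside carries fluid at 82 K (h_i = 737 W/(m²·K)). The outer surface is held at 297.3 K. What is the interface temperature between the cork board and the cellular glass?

Resistance network (inner→outer):
  R'_conv,in = 1/(2πr h) = 1/(2π·0.0183·737) = 0.01180 m·K/W
  R'_stainless steel = ln(0.0209/0.0183)/(2πk) = 0.1328/(2π·17.2) = 0.001229 m·K/W
  R'_cork board = ln(0.0334/0.0209)/(2πk) = 0.4688/(2π·0.0388) = 1.923 m·K/W
  R'_cellular glass = ln(0.0552/0.0334)/(2πk) = 0.5024/(2π·0.0503) = 1.590 m·K/W
ΣR = 0.01180 + 0.001229 + 1.923 + 1.590 = 3.526 m·K/W
Q' = ΔT/ΣR = (82 K − 297.3 K)/3.526 = -61.06 W/m
From the inner boundary to the cork board/cellular glass interface, ΣR_partial = 1.936 m·K/W.
T_interface = T_in − Q'·ΣR_partial = 82 K − (-61.06)(1.936) = 200.2 K

T = 200.2 K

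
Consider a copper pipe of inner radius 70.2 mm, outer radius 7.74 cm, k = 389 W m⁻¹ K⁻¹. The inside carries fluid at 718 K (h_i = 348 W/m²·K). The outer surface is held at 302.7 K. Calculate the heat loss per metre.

Q' = 63.4 kW/m

Series thermal resistances, inner to outer:
  R'_conv,in = 1/(2πr h) = 1/(2π·0.0702·348) = 0.006515 m·K/W
  R'_copper = ln(0.0774/0.0702)/(2πk) = 0.09764/(2π·389) = 3.995×10^-5 m·K/W
ΣR = 0.006515 + 3.995×10^-5 = 0.006555 m·K/W
Q' = ΔT/ΣR = (718 K − 302.7 K)/0.006555 = 63400 W/m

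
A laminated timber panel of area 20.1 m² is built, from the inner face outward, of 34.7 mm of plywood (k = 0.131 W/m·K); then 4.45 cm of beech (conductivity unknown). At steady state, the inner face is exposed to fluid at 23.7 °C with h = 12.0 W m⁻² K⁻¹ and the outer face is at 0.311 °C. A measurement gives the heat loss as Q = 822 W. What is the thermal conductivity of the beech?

k = 0.199 W/m·K

ΣR = ΔT/Q = |23.7 − 0.311|/822 = 0.02845 K/W
Known resistances:
  R_conv,in = 1/(hA) = 1/(12.0·20.1) = 0.004146 K/W
  R_plywood = L/(kA) = 0.0347/(0.131·20.1) = 0.01318 K/W
R_beech = ΣR − ΣR_known = 0.02845 − 0.01733 = 0.01112 K/W
L/(kA) = 0.01112 ⇒ k = 0.0445/(0.01112·20.1) = 0.199 W/m·K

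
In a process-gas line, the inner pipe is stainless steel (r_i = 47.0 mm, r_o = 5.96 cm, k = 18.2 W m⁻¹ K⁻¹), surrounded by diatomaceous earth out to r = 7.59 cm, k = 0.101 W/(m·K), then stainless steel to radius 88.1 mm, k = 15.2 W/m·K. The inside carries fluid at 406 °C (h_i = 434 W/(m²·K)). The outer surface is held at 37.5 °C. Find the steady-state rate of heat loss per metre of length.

Series thermal resistances, inner to outer:
  R'_conv,in = 1/(2πr h) = 1/(2π·0.0470·434) = 0.007802 m·K/W
  R'_stainless steel = ln(0.0596/0.0470)/(2πk) = 0.2375/(2π·18.2) = 0.002077 m·K/W
  R'_diatomaceous earth = ln(0.0759/0.0596)/(2πk) = 0.2418/(2π·0.101) = 0.3810 m·K/W
  R'_stainless steel = ln(0.0881/0.0759)/(2πk) = 0.1491/(2π·15.2) = 0.001561 m·K/W
ΣR = 0.007802 + 0.002077 + 0.3810 + 0.001561 = 0.3924 m·K/W
Q' = ΔT/ΣR = (406 °C − 37.5 °C)/0.3924 = 939 W/m

Q' = 939 W/m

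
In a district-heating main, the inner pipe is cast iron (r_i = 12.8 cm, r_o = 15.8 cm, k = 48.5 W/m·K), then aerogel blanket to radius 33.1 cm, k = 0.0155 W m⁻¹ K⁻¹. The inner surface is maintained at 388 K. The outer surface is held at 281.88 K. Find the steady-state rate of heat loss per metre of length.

Q' = 14.0 W/m

Resistance network (inner→outer):
  R'_cast iron = ln(0.158/0.128)/(2πk) = 0.2106/(2π·48.5) = 6.910×10^-4 m·K/W
  R'_aerogel blanket = ln(0.331/0.158)/(2πk) = 0.7395/(2π·0.0155) = 7.593 m·K/W
ΣR = 6.910×10^-4 + 7.593 = 7.594 m·K/W
Q' = ΔT/ΣR = (388 K − 281.88 K)/7.594 = 14.0 W/m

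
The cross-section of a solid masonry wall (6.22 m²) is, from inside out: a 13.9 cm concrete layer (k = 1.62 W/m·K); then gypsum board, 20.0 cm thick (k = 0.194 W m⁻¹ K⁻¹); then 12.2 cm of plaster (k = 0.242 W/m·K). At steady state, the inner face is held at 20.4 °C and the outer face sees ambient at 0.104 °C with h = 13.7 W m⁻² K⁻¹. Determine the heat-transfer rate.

Resistance network (inner→outer):
  R_concrete = L/(kA) = 0.139/(1.62·6.22) = 0.01379 K/W
  R_gypsum board = L/(kA) = 0.200/(0.194·6.22) = 0.1657 K/W
  R_plaster = L/(kA) = 0.122/(0.242·6.22) = 0.08105 K/W
  R_conv,out = 1/(hA) = 1/(13.7·6.22) = 0.01174 K/W
ΣR = 0.01379 + 0.1657 + 0.08105 + 0.01174 = 0.2723 K/W
Q = ΔT/ΣR = (20.4 °C − 0.104 °C)/0.2723 = 74.5 W

Q = 74.5 W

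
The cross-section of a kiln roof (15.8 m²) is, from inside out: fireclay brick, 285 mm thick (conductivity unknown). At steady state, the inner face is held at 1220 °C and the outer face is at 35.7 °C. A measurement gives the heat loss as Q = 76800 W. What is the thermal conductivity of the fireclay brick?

ΣR = ΔT/Q = |1220 − 35.7|/76800 = 0.01542 K/W
L/(kA) = 0.01542 ⇒ k = 0.285/(0.01542·15.8) = 1.17 W/m·K

k = 1.17 W/m·K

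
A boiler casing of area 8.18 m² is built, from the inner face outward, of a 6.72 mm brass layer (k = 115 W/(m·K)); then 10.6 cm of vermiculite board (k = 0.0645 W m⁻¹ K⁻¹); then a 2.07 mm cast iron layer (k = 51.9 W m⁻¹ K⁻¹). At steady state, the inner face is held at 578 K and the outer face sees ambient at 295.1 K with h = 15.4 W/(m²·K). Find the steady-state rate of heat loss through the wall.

Q = 1350 W

Treat each layer as a resistance in series:
  R_brass = L/(kA) = 0.00672/(115·8.18) = 7.144×10^-6 K/W
  R_vermiculite board = L/(kA) = 0.106/(0.0645·8.18) = 0.2009 K/W
  R_cast iron = L/(kA) = 0.00207/(51.9·8.18) = 4.876×10^-6 K/W
  R_conv,out = 1/(hA) = 1/(15.4·8.18) = 0.007938 K/W
ΣR = 7.144×10^-6 + 0.2009 + 4.876×10^-6 + 0.007938 = 0.2089 K/W
Q = ΔT/ΣR = (578 K − 295.1 K)/0.2089 = 1350 W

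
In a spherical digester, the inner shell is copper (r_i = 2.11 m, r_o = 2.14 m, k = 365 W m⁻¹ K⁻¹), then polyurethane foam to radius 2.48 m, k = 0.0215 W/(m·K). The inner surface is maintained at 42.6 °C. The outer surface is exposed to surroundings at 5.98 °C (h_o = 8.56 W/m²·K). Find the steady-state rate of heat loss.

Resistance network (inner→outer):
  R_copper = (1/2.11 − 1/2.14)/(4πk) = 0.006644/(4π·365) = 1.449×10^-6 K/W
  R_polyurethane foam = (1/2.14 − 1/2.48)/(4πk) = 0.06406/(4π·0.0215) = 0.2371 K/W
  R_conv,out = 1/(4πr²h) = 1/(4π·2.48²·8.56) = 0.001512 K/W
ΣR = 1.449×10^-6 + 0.2371 + 0.001512 = 0.2386 K/W
Q = ΔT/ΣR = (42.6 °C − 5.98 °C)/0.2386 = 153 W

Q = 153 W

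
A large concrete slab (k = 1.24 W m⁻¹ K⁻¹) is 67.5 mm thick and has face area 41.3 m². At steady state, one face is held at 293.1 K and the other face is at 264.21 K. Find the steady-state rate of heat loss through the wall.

Q = kA·ΔT/L = 1.24 × 41.3 × |293.1 K − 264.21 K| / 0.0675 = 21900 W

Q = 21.9 kW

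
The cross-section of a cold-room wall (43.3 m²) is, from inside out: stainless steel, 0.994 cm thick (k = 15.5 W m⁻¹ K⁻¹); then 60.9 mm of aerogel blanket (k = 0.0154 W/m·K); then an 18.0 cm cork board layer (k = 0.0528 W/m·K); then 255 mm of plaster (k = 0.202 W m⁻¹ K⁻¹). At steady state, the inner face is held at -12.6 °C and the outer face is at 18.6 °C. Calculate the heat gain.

Resistance network (inner→outer):
  R_stainless steel = L/(kA) = 0.00994/(15.5·43.3) = 1.481×10^-5 K/W
  R_aerogel blanket = L/(kA) = 0.0609/(0.0154·43.3) = 0.09133 K/W
  R_cork board = L/(kA) = 0.180/(0.0528·43.3) = 0.07873 K/W
  R_plaster = L/(kA) = 0.255/(0.202·43.3) = 0.02915 K/W
ΣR = 1.481×10^-5 + 0.09133 + 0.07873 + 0.02915 = 0.1992 K/W
Q = ΔT/ΣR = (-12.6 °C − 18.6 °C)/0.1992 = -157 W
(Negative Q ⇒ heat flows inward; heat gain = 157 W.)

Q = 157 W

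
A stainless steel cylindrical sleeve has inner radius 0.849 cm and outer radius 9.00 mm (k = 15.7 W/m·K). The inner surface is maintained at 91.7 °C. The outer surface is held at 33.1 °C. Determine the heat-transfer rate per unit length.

Q' = 2πk·ΔT/ln(r₂/r₁) = 2π × 15.7 × 58.6 / ln(0.00900/0.00849) = 99100 W/m

Q' = 99100 W/m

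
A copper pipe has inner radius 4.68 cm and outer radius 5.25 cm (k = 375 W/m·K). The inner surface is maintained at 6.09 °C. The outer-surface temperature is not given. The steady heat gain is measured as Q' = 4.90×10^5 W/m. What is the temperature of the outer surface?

Sum the resistances:
  R'_copper = ln(0.0525/0.0468)/(2πk) = 0.1149/(2π·375) = 4.878×10^-5 m·K/W
ΣR = 4.878×10^-5 m·K/W
ΔT = Q'·ΣR = 4.90×10^5 × 4.878×10^-5 = 23.90 K
Heat flows inward, so T_out = T_in + ΔT = 6.09 + 23.90 = 30.0 °C

T_out = 30.0 °C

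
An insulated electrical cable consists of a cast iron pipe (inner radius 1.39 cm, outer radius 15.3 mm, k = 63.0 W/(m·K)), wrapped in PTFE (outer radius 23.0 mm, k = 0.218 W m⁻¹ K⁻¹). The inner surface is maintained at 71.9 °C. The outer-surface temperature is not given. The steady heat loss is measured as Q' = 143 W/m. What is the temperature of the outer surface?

Series resistances:
  R'_cast iron = ln(0.0153/0.0139)/(2πk) = 0.09596/(2π·63.0) = 2.424×10^-4 m·K/W
  R'_PTFE = ln(0.0230/0.0153)/(2πk) = 0.4076/(2π·0.218) = 0.2976 m·K/W
ΣR = 0.2978 m·K/W
ΔT = Q'·ΣR = 143 × 0.2978 = 42.59 K
Heat flows outward, so T_out = T_in − ΔT = 71.9 − 42.59 = 29.3 °C

T_out = 29.3 °C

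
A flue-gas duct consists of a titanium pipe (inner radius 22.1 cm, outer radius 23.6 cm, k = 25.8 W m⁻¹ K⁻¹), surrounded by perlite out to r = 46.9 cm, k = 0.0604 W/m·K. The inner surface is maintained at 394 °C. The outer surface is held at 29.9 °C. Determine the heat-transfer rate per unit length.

Treat each layer as a resistance in series:
  R'_titanium = ln(0.236/0.221)/(2πk) = 0.06567/(2π·25.8) = 4.051×10^-4 m·K/W
  R'_perlite = ln(0.469/0.236)/(2πk) = 0.6868/(2π·0.0604) = 1.810 m·K/W
ΣR = 4.051×10^-4 + 1.810 = 1.810 m·K/W
Q' = ΔT/ΣR = (394 °C − 29.9 °C)/1.810 = 201 W/m

Q' = 201 W/m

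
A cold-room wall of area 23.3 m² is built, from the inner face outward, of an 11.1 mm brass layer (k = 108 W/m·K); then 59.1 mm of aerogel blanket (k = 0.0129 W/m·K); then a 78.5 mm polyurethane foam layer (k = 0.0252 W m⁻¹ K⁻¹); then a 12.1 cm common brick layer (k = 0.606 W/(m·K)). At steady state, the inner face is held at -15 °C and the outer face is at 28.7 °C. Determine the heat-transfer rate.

Resistance network (inner→outer):
  R_brass = L/(kA) = 0.0111/(108·23.3) = 4.411×10^-6 K/W
  R_aerogel blanket = L/(kA) = 0.0591/(0.0129·23.3) = 0.1966 K/W
  R_polyurethane foam = L/(kA) = 0.0785/(0.0252·23.3) = 0.1337 K/W
  R_common brick = L/(kA) = 0.121/(0.606·23.3) = 0.008570 K/W
ΣR = 4.411×10^-6 + 0.1966 + 0.1337 + 0.008570 = 0.3389 K/W
Q = ΔT/ΣR = (-15 °C − 28.7 °C)/0.3389 = -129 W
(Negative Q ⇒ heat flows inward; heat gain = 129 W.)

Q = 129 W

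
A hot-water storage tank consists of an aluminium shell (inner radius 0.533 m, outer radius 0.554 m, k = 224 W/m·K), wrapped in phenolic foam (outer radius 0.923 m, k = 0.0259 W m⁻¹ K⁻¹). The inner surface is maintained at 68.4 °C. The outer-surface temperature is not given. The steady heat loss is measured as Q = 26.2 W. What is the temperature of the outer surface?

Series resistances:
  R_aluminium = (1/0.533 − 1/0.554)/(4πk) = 0.07112/(4π·224) = 2.527×10^-5 K/W
  R_phenolic foam = (1/0.554 − 1/0.923)/(4πk) = 0.7216/(4π·0.0259) = 2.217 K/W
ΣR = 2.217 K/W
ΔT = Q·ΣR = 26.2 × 2.217 = 58.09 K
Heat flows outward, so T_out = T_in − ΔT = 68.4 − 58.09 = 10.3 °C

T_out = 10.3 °C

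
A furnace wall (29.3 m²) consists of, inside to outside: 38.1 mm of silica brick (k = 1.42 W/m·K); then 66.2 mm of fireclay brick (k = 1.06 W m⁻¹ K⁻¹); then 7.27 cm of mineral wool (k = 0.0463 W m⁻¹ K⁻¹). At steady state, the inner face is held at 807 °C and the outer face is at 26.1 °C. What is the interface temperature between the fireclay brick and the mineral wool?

T = 765 °C

Series thermal resistances, inner to outer:
  R_silica brick = L/(kA) = 0.0381/(1.42·29.3) = 9.157×10^-4 K/W
  R_fireclay brick = L/(kA) = 0.0662/(1.06·29.3) = 0.002131 K/W
  R_mineral wool = L/(kA) = 0.0727/(0.0463·29.3) = 0.05359 K/W
ΣR = 9.157×10^-4 + 0.002131 + 0.05359 = 0.05664 K/W
Q = ΔT/ΣR = (807 °C − 26.1 °C)/0.05664 = 13790 W
From the inner boundary to the fireclay brick/mineral wool interface, ΣR_partial = 0.003047 K/W.
T_interface = T_in − Q·ΣR_partial = 807 °C − (13790)(0.003047) = 765 °C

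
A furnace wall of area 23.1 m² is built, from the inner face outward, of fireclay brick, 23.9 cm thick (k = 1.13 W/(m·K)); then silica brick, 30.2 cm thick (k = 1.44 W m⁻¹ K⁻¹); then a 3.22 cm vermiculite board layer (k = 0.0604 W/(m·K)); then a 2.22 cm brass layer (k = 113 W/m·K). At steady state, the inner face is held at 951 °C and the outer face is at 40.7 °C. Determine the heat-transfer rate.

Q = 22000 W

Treat each layer as a resistance in series:
  R_fireclay brick = L/(kA) = 0.239/(1.13·23.1) = 0.009156 K/W
  R_silica brick = L/(kA) = 0.302/(1.44·23.1) = 0.009079 K/W
  R_vermiculite board = L/(kA) = 0.0322/(0.0604·23.1) = 0.02308 K/W
  R_brass = L/(kA) = 0.0222/(113·23.1) = 8.505×10^-6 K/W
ΣR = 0.009156 + 0.009079 + 0.02308 + 8.505×10^-6 = 0.04132 K/W
Q = ΔT/ΣR = (951 °C − 40.7 °C)/0.04132 = 22000 W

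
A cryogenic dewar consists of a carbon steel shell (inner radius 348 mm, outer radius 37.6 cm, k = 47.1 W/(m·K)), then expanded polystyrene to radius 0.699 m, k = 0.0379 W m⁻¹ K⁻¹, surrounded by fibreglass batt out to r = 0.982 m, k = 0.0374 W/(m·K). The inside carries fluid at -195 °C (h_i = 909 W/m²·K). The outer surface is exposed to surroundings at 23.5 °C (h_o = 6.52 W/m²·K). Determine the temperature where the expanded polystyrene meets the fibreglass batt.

T = -32.5 °C

Resistance network (inner→outer):
  R_conv,in = 1/(4πr²h) = 1/(4π·0.348²·909) = 7.229×10^-4 K/W
  R_carbon steel = (1/0.348 − 1/0.376)/(4πk) = 0.2140/(4π·47.1) = 3.615×10^-4 K/W
  R_expanded polystyrene = (1/0.376 − 1/0.699)/(4πk) = 1.229/(4π·0.0379) = 2.580 K/W
  R_fibreglass batt = (1/0.699 − 1/0.982)/(4πk) = 0.4123/(4π·0.0374) = 0.8772 K/W
  R_conv,out = 1/(4πr²h) = 1/(4π·0.982²·6.52) = 0.01266 K/W
ΣR = 7.229×10^-4 + 3.615×10^-4 + 2.580 + 0.8772 + 0.01266 = 3.471 K/W
Q = ΔT/ΣR = (-195 °C − 23.5 °C)/3.471 = -62.95 W
From the inner boundary to the expanded polystyrene/fibreglass batt interface, ΣR_partial = 2.581 K/W.
T_interface = T_in − Q·ΣR_partial = -195 °C − (-62.95)(2.581) = -32.5 °C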